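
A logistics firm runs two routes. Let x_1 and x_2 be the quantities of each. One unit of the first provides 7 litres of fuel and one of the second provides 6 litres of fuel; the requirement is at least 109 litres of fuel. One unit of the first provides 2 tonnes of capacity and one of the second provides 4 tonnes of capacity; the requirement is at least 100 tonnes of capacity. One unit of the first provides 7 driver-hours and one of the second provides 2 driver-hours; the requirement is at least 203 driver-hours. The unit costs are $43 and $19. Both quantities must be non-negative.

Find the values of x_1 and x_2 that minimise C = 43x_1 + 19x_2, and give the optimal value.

Vertices and C = 43x_1 + 19x_2:
  (0, 203/2) → C = 3857/2
  (50, 0) → C = 2150
  (51/2, 49/4) → C = 5317/4
The feasible region is unbounded (it extends along (0, 1), (1, 0)), but C strictly increases along every unbounded feasible direction, so there is no improving ray and the minimum is attained at a vertex.

At the optimal vertex, 2x_1 + 4x_2 = 100 and 7x_1 + 2x_2 = 203.
Solving simultaneously gives x_1 = 51/2, x_2 = 49/4.

x_1 = 51/2, x_2 = 49/4, minimum C = 5317/4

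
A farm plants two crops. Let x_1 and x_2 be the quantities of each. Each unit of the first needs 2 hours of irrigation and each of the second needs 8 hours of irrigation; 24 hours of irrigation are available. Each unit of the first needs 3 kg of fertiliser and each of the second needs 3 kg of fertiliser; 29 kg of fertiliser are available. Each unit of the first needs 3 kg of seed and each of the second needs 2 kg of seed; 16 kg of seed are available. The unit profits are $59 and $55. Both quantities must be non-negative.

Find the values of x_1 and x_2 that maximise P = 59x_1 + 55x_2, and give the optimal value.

x_1 = 4, x_2 = 2, maximum P = 346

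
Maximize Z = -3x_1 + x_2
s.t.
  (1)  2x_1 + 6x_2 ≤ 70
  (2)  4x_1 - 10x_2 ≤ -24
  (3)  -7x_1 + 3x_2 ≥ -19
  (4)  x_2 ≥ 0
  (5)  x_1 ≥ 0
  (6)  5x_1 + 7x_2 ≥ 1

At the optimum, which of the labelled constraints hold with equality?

Extreme points and Z = -3x_1 + x_2:
  (27/4, 113/12) → Z = -65/6
  (0, 35/3) → Z = 35/3
  (131/29, 122/29) → Z = -271/29
  (0, 12/5) → Z = 12/5

The maximum is at (0, 35/3). Substituting into each constraint, equality holds for (1) and (5); the remaining constraints have slack.

(1) and (5)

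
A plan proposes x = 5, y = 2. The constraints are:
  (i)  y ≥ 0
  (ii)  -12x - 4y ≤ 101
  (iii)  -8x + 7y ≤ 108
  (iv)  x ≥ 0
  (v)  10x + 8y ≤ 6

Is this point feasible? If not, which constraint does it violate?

Constraint (v): 10x + 8y = 66, which is not ≤ 6. All other constraints are satisfied.

not feasible — violates (v)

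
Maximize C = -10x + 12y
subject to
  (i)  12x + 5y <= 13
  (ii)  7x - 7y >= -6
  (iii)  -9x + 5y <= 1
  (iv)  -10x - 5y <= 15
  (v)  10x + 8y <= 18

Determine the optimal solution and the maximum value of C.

x = 4/7, y = 43/35, maximum C = 316/35

Corner points and C = -10x + 12y:
  (4/7, 43/35) → C = 316/35
  (14, -31) → C = -512
  (-16/19, -25/19) → C = -140/19

At the optimal vertex, 12x + 5y = 13 and -9x + 5y = 1.
Solving simultaneously gives x = 4/7, y = 43/35.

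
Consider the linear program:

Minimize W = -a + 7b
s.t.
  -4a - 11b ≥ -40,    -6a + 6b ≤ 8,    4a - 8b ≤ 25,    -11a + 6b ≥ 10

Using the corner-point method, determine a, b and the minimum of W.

a = -107/12, b = -91/12, minimum W = -265/6

The binding constraints are -6a + 6b = 8 and 4a - 8b = 25.
Solving simultaneously gives a = -107/12, b = -91/12.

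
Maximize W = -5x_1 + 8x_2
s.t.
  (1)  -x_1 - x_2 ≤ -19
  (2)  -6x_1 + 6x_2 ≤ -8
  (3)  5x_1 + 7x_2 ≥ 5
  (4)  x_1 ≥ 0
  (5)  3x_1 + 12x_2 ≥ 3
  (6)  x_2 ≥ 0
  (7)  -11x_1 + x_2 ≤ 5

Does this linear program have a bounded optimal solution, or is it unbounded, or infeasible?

From the feasible point (61/6, 53/6), moving in the direction (6, 6) keeps every constraint satisfied while W increases without bound.

unbounded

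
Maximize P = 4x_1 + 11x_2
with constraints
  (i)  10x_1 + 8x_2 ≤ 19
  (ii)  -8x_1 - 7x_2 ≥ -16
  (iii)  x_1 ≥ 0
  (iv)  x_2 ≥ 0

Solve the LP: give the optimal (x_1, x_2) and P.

Feasible corners and P = 4x_1 + 11x_2:
  (5/6, 4/3) → P = 18
  (19/10, 0) → P = 38/5
  (0, 16/7) → P = 176/7
  (0, 0) → P = 0

x_1 = 0, x_2 = 16/7, maximum P = 176/7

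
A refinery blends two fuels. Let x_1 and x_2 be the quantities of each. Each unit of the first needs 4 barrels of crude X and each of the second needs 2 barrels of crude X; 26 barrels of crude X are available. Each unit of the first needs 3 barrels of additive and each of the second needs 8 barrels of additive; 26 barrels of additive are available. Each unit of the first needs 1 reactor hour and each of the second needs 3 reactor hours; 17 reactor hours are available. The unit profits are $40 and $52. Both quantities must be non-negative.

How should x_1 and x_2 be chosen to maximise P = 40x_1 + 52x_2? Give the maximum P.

x_1 = 6, x_2 = 1, maximum P = 292

Feasible corners and P = 40x_1 + 52x_2:
  (0, 0) → P = 0
  (0, 13/4) → P = 169
  (13/2, 0) → P = 260
  (6, 1) → P = 292

At the optimal vertex, 4x_1 + 2x_2 = 26 and 3x_1 + 8x_2 = 26.
Solving simultaneously gives x_1 = 6, x_2 = 1.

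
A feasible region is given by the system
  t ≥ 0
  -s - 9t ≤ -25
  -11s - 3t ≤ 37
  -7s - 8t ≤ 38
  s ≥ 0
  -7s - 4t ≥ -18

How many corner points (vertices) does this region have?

Pairwise boundary intersections that survive every other constraint:
  (0, 25/9)
  (62/59, 157/59)
  (0, 9/2)

3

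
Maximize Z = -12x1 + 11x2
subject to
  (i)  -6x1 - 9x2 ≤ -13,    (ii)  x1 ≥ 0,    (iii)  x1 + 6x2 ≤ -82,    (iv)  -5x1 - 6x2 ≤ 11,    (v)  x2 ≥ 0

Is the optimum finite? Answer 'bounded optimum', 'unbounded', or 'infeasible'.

The boundaries -6x1 - 9x2 = -13 and x1 = 0 meet at (0, 13/9), but that point violates x1 + 6x2 ≤ -82. Every candidate vertex is excluded by some other constraint, so the feasible region is empty.

infeasible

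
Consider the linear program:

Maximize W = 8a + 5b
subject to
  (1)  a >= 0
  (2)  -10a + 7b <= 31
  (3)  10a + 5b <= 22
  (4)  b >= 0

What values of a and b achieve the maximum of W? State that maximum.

a = 0, b = 22/5, maximum W = 22

Extreme points and W = 8a + 5b:
  (0, 22/5) → W = 22
  (0, 0) → W = 0
  (11/5, 0) → W = 88/5

At the optimal vertex, a = 0 and 10a + 5b = 22.
Solving simultaneously gives a = 0, b = 22/5.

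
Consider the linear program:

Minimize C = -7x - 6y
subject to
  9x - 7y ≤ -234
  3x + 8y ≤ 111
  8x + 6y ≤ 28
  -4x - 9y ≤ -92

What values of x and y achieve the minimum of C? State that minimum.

x = -365/31, y = 567/31, minimum C = -847/31

The binding constraints are 9x - 7y = -234 and 3x + 8y = 111.
Solving simultaneously gives x = -365/31, y = 567/31.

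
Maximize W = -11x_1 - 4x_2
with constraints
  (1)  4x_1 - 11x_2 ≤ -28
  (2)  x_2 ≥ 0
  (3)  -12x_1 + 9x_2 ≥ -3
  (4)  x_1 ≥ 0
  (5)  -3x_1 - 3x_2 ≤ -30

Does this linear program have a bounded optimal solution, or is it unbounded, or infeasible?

bounded optimum

Corner points and W = -11x_1 - 4x_2:
  (31/7, 39/7) → W = -71
  (0, 10) → W = -40
The feasible region has finitely many vertices and no improving ray; the maximum is -40 at (0, 10).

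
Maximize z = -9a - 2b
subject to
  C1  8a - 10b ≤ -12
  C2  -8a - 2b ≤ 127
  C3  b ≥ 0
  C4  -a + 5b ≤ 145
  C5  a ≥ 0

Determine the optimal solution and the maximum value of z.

a = 0, b = 6/5, maximum z = -12/5

Feasible corners and z = -9a - 2b:
  (139/3, 574/15) → z = -7403/15
  (0, 6/5) → z = -12/5
  (0, 29) → z = -58

At the optimal vertex, 8a - 10b = -12 and a = 0.
Solving simultaneously gives a = 0, b = 6/5.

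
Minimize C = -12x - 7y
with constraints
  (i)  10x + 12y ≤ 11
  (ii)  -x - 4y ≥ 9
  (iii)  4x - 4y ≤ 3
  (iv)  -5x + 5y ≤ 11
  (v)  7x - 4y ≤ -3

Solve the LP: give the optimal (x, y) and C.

Extreme points and C = -12x - 7y:
  (-89/25, -34/25) → C = 1306/25
  (-3/2, -15/8) → C = 249/8
  (-2, -11/4) → C = 173/4
The feasible region is unbounded (it extends along (-1, -1)), but C strictly increases along every unbounded feasible direction, so there is no improving ray and the minimum is attained at a vertex.

The binding constraints are -x - 4y = 9 and 7x - 4y = -3.
Solving simultaneously gives x = -3/2, y = -15/8.

x = -3/2, y = -15/8, minimum C = 249/8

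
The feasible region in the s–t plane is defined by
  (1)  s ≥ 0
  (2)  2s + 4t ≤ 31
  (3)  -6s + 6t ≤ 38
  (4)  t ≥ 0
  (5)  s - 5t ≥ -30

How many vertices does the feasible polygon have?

4

Of the 10 pairwise boundary intersections, those satisfying every inequality are:
  (0, 0)
  (0, 6)
  (31/2, 0)
  (5/2, 13/2)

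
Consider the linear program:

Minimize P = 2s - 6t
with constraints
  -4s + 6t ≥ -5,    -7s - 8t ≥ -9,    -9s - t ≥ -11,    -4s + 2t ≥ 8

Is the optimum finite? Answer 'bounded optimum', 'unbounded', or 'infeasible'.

unbounded

From the feasible point (-29/8, -13/4), moving in the direction (-8, 7) keeps every constraint satisfied while P decreases without bound.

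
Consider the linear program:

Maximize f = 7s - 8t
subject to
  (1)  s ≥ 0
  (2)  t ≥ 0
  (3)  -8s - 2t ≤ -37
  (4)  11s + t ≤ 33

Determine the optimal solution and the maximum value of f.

Extreme points and f = 7s - 8t:
  (0, 37/2) → f = -148
  (0, 33) → f = -264
  (29/14, 143/14) → f = -941/14

The optimum lies where -8s - 2t = -37 and 11s + t = 33.
Solving simultaneously gives s = 29/14, t = 143/14.

s = 29/14, t = 143/14, maximum f = -941/14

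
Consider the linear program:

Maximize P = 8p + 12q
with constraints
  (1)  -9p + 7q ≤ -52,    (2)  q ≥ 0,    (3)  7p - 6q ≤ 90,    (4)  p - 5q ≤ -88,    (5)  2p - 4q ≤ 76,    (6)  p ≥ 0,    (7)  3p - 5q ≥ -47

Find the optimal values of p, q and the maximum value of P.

Extreme points and P = 8p + 12q:
  (438/19, 422/19) → P = 8568/19
  (589/24, 193/8) → P = 2915/6
  (978/29, 706/29) → P = 16296/29
  (732/17, 599/17) → P = 13044/17

At the optimal vertex, 7p - 6q = 90 and 3p - 5q = -47.
Solving simultaneously gives p = 732/17, q = 599/17.

p = 732/17, q = 599/17, maximum P = 13044/17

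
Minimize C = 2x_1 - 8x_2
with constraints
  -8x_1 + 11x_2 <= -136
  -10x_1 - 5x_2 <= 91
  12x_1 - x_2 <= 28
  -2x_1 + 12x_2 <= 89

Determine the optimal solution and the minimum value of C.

Corner points and C = 2x_1 - 8x_2:
  (-107/50, -348/25) → C = 2677/25
  (43/31, -352/31) → C = 2902/31
  (7/10, -98/5) → C = 791/5

The optimum lies where -8x_1 + 11x_2 = -136 and 12x_1 - x_2 = 28.
Solving simultaneously gives x_1 = 43/31, x_2 = -352/31.

x_1 = 43/31, x_2 = -352/31, minimum C = 2902/31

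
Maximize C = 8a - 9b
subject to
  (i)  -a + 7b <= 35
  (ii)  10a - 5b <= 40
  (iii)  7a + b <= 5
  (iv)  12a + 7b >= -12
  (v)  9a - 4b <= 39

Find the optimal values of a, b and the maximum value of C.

Corner points and C = 8a - 9b:
  (0, 5) → C = -45
  (-47/13, 408/91) → C = -6304/91
  (47/37, -144/37) → C = 1672/37

a = 47/37, b = -144/37, maximum C = 1672/37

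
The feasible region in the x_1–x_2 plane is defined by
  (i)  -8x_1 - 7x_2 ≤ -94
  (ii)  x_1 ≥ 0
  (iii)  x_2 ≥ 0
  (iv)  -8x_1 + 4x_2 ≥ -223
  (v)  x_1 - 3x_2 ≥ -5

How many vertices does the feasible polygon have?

4

Of the 10 pairwise boundary intersections, those satisfying every inequality are:
  (47/4, 0)
  (247/31, 134/31)
  (223/8, 0)
  (689/20, 263/20)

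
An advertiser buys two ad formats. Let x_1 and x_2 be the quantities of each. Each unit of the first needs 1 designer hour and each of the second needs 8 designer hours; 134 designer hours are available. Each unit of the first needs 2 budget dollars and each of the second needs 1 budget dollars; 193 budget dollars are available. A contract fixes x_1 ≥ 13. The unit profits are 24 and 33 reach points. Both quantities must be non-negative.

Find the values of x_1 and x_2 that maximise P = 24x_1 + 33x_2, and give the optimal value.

x_1 = 94, x_2 = 5, maximum P = 2421

Vertices and P = 24x_1 + 33x_2:
  (193/2, 0) → P = 2316
  (13, 0) → P = 312
  (94, 5) → P = 2421
  (13, 121/8) → P = 6489/8

The optimum lies where x_1 + 8x_2 = 134 and 2x_1 + x_2 = 193.
Solving simultaneously gives x_1 = 94, x_2 = 5.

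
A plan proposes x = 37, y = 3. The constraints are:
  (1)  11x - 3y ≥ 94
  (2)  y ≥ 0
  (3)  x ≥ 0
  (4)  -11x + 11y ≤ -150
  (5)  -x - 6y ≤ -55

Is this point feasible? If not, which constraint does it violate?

feasible

(1): 398 ≥ 94 ✓
(2): 3 ≥ 0 ✓
(3): 37 ≥ 0 ✓
(4): -374 ≤ -150 ✓
(5): -55 ≤ -55 ✓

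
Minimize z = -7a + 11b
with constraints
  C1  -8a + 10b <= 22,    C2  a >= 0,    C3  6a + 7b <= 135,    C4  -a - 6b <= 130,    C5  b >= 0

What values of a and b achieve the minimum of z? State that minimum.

The binding constraints are 6a + 7b = 135 and b = 0.
Solving simultaneously gives a = 45/2, b = 0.

a = 45/2, b = 0, minimum z = -315/2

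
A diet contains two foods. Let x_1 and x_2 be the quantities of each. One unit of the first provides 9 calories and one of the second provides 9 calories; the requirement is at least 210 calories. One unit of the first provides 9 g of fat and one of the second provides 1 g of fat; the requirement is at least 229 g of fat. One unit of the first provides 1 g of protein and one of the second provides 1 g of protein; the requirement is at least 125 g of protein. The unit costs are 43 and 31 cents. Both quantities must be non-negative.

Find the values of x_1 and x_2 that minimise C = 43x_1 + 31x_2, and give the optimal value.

x_1 = 13, x_2 = 112, minimum C = 4031

Feasible corners and C = 43x_1 + 31x_2:
  (0, 229) → C = 7099
  (125, 0) → C = 5375
  (13, 112) → C = 4031
The feasible region is unbounded (it extends along (0, 1), (1, 0)), but C strictly increases along every unbounded feasible direction, so there is no improving ray and the minimum is attained at a vertex.

The binding constraints are 9x_1 + x_2 = 229 and x_1 + x_2 = 125.
Solving simultaneously gives x_1 = 13, x_2 = 112.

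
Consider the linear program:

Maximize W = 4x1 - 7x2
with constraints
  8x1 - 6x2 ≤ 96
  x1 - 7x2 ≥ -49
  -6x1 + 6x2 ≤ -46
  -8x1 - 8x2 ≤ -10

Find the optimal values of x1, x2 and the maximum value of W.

Feasible corners and W = 4x1 - 7x2:
  (483/25, 244/25) → W = 224/25
  (207/28, -43/7) → W = 508/7
  (154/9, 85/9) → W = 7/3
  (107/24, -77/24) → W = 967/24

At the optimal vertex, 8x1 - 6x2 = 96 and -8x1 - 8x2 = -10.
Solving simultaneously gives x1 = 207/28, x2 = -43/7.

x1 = 207/28, x2 = -43/7, maximum W = 508/7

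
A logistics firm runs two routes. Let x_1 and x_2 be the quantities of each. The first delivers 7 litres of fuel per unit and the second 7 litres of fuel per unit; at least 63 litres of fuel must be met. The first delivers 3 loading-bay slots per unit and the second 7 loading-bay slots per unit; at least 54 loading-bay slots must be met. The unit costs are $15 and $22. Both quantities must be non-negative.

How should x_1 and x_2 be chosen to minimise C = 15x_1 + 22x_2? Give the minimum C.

x_1 = 9/4, x_2 = 27/4, minimum C = 729/4

Extreme points and C = 15x_1 + 22x_2:
  (0, 9) → C = 198
  (18, 0) → C = 270
  (9/4, 27/4) → C = 729/4
The feasible region is unbounded (it extends along (0, 1), (1, 0)), but C strictly increases along every unbounded feasible direction, so there is no improving ray and the minimum is attained at a vertex.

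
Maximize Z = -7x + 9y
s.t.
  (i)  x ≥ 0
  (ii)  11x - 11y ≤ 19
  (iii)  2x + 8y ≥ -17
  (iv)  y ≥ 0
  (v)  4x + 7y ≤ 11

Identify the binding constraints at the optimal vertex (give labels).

(i) and (v)

Feasible corners and Z = -7x + 9y:
  (0, 0) → Z = 0
  (0, 11/7) → Z = 99/7
  (19/11, 0) → Z = -133/11
  (254/121, 45/121) → Z = -1373/121

The maximum is at (0, 11/7). Substituting into each constraint, equality holds for (i) and (v); the remaining constraints have slack.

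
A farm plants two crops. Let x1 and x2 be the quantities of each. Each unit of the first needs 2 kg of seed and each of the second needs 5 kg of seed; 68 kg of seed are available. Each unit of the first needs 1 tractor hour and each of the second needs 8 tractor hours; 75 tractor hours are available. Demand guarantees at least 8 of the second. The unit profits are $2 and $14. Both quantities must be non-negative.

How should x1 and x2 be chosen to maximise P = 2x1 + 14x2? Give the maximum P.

x1 = 11, x2 = 8, maximum P = 134

Extreme points and P = 2x1 + 14x2:
  (0, 75/8) → P = 525/4
  (0, 8) → P = 112
  (11, 8) → P = 134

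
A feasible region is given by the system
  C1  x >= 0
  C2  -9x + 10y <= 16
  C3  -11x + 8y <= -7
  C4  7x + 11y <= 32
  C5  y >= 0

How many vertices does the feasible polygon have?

3

Of the 10 pairwise boundary intersections, those satisfying every inequality are:
  (111/59, 101/59)
  (7/11, 0)
  (32/7, 0)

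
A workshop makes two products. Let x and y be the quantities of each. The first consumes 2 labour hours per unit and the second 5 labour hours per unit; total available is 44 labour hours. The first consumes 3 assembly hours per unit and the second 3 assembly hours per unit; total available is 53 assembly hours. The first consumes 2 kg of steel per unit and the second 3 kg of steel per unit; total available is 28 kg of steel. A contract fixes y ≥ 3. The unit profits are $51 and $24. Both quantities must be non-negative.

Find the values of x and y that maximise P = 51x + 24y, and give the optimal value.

x = 19/2, y = 3, maximum P = 1113/2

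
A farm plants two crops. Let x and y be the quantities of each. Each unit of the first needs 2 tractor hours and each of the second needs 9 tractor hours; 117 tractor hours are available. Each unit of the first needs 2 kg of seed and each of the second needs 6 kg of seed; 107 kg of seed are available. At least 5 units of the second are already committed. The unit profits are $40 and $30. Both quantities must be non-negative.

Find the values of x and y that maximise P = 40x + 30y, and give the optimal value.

Feasible corners and P = 40x + 30y:
  (0, 13) → P = 390
  (0, 5) → P = 150
  (36, 5) → P = 1590

At the optimal vertex, 2x + 9y = 117 and y = 5.
Solving simultaneously gives x = 36, y = 5.

x = 36, y = 5, maximum P = 1590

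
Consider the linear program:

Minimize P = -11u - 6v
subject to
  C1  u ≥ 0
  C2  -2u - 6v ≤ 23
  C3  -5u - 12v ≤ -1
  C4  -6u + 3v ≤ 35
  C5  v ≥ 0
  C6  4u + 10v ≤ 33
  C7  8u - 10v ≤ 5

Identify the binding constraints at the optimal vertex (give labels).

Corner points and P = -11u - 6v:
  (0, 1/12) → P = -1/2
  (0, 33/10) → P = -99/5
  (1/5, 0) → P = -11/5
  (5/8, 0) → P = -55/8
  (19/6, 61/30) → P = -1411/30

The minimum is at (19/6, 61/30). Substituting into each constraint, equality holds for C6 and C7; the remaining constraints have slack.

C6 and C7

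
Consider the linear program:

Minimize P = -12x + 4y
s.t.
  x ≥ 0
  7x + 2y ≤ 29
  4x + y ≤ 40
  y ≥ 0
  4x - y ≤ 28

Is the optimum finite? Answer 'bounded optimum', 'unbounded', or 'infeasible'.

bounded optimum

Extreme points and P = -12x + 4y:
  (0, 29/2) → P = 58
  (0, 0) → P = 0
  (29/7, 0) → P = -348/7
The feasible region has finitely many vertices and no improving ray; the minimum is -348/7 at (29/7, 0).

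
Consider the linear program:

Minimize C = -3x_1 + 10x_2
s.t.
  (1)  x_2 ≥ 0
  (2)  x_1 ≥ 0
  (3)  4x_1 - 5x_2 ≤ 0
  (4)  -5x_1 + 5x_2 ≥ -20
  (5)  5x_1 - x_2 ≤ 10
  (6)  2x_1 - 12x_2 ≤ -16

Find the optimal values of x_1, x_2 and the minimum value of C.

The feasible region is unbounded (it extends along (0, 1), (1, 5)), but C strictly increases along every unbounded feasible direction, so there is no improving ray and the minimum is attained at a vertex.

The binding constraints are 4x_1 - 5x_2 = 0 and 2x_1 - 12x_2 = -16.
Solving simultaneously gives x_1 = 40/19, x_2 = 32/19.

x_1 = 40/19, x_2 = 32/19, minimum C = 200/19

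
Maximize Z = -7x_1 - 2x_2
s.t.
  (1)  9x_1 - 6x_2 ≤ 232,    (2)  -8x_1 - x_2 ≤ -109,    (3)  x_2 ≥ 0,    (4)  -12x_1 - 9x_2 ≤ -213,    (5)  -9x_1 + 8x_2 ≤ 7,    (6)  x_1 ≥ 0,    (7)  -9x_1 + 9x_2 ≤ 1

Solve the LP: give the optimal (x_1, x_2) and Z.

Vertices and Z = -7x_1 - 2x_2:
  (232/9, 0) → Z = -1624/9
  (698/9, 233/3) → Z = -6284/9
  (64/5, 33/5) → Z = -514/5
  (980/81, 989/81) → Z = -982/9
  (71/4, 0) → Z = -497/4

x_1 = 64/5, x_2 = 33/5, maximum Z = -514/5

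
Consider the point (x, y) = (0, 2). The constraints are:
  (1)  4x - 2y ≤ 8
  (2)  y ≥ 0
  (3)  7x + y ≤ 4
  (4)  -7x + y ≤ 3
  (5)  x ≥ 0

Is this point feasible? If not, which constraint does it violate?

feasible

(1): -4 ≤ 8 ✓
(2): 2 ≥ 0 ✓
(3): 2 ≤ 4 ✓
(4): 2 ≤ 3 ✓
(5): 0 ≥ 0 ✓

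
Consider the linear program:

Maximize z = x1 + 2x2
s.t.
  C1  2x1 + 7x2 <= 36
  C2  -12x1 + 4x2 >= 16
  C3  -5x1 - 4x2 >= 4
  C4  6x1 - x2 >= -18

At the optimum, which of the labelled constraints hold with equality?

C3 and C4

Vertices and z = x1 + 2x2:
  (-20/17, 8/17) → z = -4/17
  (-14/3, -10) → z = -74/3
  (-76/29, 66/29) → z = 56/29

The maximum is at (-76/29, 66/29). Substituting into each constraint, equality holds for C3 and C4; the remaining constraints have slack.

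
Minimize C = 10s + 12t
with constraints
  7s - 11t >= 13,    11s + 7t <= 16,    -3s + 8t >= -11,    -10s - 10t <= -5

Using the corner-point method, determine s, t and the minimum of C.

s = 15/11, t = -19/22, minimum C = 36/11

Vertices and C = 10s + 12t:
  (267/170, -31/170) → C = 1149/85
  (37/36, -19/36) → C = 71/18
  (205/109, -73/109) → C = 1174/109
  (15/11, -19/22) → C = 36/11

At the optimal vertex, -3s + 8t = -11 and -10s - 10t = -5.
Solving simultaneously gives s = 15/11, t = -19/22.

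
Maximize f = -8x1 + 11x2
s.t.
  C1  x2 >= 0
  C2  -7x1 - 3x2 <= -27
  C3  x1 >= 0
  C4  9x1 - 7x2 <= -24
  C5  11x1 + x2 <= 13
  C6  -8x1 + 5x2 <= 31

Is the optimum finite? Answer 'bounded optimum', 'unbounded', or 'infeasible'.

The boundaries -7x1 - 3x2 = -27 and x1 = 0 meet at (0, 9), but that point violates -8x1 + 5x2 ≤ 31. Every candidate vertex is excluded by some other constraint, so the feasible region is empty.

infeasible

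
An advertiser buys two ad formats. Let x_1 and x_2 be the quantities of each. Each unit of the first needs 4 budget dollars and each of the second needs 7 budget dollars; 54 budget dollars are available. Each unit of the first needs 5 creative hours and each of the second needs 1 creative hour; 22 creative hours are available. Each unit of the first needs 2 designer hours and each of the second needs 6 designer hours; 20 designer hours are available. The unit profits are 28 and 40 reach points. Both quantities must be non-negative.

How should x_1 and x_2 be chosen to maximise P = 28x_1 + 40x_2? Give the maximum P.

x_1 = 4, x_2 = 2, maximum P = 192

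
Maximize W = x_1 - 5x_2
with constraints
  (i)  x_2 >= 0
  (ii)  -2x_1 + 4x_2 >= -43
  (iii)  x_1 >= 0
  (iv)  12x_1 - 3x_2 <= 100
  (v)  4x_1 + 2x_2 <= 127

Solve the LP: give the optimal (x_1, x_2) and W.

x_1 = 25/3, x_2 = 0, maximum W = 25/3

Vertices and W = x_1 - 5x_2:
  (0, 0) → W = 0
  (25/3, 0) → W = 25/3
  (0, 127/2) → W = -635/2
  (581/36, 281/9) → W = -5039/36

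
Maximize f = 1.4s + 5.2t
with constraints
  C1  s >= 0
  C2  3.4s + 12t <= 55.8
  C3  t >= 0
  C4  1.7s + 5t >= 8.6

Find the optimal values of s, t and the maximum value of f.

Vertices and f = 1.4s + 5.2t:
  (0, 93/20) → f = 1209/50
  (0, 43/25) → f = 1118/125
  (279/17, 0) → f = 1953/85
  (86/17, 0) → f = 602/85

At the optimal vertex, s = 0 and 3.4s + 12t = 55.8.
Solving simultaneously gives s = 0, t = 93/20.

s = 0, t = 4.65, maximum f = 24.18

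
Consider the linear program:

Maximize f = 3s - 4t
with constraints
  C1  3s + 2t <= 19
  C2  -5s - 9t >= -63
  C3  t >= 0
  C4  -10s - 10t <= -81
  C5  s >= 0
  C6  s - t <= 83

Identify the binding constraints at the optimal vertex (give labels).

Extreme points and f = 3s - 4t:
  (45/17, 94/17) → f = -241/17
  (14/5, 53/10) → f = -64/5
  (99/40, 45/8) → f = -603/40

The maximum is at (14/5, 53/10). Substituting into each constraint, equality holds for C1 and C4; the remaining constraints have slack.

C1 and C4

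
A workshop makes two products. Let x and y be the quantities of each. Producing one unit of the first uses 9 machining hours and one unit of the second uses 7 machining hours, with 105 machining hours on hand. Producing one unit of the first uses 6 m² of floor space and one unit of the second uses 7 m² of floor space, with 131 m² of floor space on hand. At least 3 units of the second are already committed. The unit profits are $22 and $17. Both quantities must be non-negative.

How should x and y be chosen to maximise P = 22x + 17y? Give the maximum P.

Extreme points and P = 22x + 17y:
  (0, 15) → P = 255
  (0, 3) → P = 51
  (28/3, 3) → P = 769/3

x = 28/3, y = 3, maximum P = 769/3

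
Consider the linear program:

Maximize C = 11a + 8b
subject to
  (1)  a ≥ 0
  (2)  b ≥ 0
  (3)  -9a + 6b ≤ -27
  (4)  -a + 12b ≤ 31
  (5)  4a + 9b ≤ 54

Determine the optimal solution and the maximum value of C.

Feasible corners and C = 11a + 8b:
  (3, 0) → C = 33
  (27/2, 0) → C = 297/2
  (5, 3) → C = 79
  (123/19, 178/57) → C = 5483/57

At the optimal vertex, b = 0 and 4a + 9b = 54.
Solving simultaneously gives a = 27/2, b = 0.

a = 27/2, b = 0, maximum C = 297/2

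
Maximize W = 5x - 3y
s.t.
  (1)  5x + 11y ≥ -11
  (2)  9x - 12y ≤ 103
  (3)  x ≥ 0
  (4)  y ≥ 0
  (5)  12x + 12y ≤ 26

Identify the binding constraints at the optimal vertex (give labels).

Feasible corners and W = 5x - 3y:
  (0, 0) → W = 0
  (0, 13/6) → W = -13/2
  (13/6, 0) → W = 65/6

The maximum is at (13/6, 0). Substituting into each constraint, equality holds for (4) and (5); the remaining constraints have slack.

(4) and (5)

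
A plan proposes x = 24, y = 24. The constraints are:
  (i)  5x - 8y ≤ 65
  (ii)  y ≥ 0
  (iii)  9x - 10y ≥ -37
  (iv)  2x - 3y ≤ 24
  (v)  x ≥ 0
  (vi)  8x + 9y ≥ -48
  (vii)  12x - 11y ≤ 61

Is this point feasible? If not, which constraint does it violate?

(i): -72 ≤ 65 ✓
(ii): 24 ≥ 0 ✓
(iii): -24 ≥ -37 ✓
(iv): -24 ≤ 24 ✓
(v): 24 ≥ 0 ✓
(vi): 408 ≥ -48 ✓
(vii): 24 ≤ 61 ✓

feasible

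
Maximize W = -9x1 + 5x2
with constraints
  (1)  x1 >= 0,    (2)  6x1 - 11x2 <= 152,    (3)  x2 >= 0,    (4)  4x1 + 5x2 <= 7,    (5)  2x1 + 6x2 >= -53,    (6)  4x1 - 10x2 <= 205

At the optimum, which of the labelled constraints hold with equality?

Extreme points and W = -9x1 + 5x2:
  (0, 0) → W = 0
  (0, 7/5) → W = 7
  (7/4, 0) → W = -63/4

The maximum is at (0, 7/5). Substituting into each constraint, equality holds for (1) and (4); the remaining constraints have slack.

(1) and (4)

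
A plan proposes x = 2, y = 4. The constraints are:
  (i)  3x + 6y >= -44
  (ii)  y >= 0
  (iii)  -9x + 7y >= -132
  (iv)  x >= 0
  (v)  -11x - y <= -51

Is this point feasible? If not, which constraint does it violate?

not feasible — violates (v)

Constraint (v): -11x - y = -26, which is not ≤ -51. All other constraints are satisfied.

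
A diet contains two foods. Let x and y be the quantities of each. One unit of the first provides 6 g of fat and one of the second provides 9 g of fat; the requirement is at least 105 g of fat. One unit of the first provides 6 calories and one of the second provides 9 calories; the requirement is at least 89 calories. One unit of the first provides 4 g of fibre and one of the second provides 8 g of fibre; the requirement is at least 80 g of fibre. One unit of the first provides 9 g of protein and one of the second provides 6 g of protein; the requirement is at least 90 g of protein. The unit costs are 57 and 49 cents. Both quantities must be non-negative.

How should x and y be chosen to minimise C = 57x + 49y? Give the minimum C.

Extreme points and C = 57x + 49y:
  (0, 15) → C = 735
  (20, 0) → C = 1140
  (10, 5) → C = 815
  (4, 9) → C = 669
The feasible region is unbounded (it extends along (0, 1), (1, 0)), but C strictly increases along every unbounded feasible direction, so there is no improving ray and the minimum is attained at a vertex.

At the optimal vertex, 6x + 9y = 105 and 9x + 6y = 90.
Solving simultaneously gives x = 4, y = 9.

x = 4, y = 9, minimum C = 669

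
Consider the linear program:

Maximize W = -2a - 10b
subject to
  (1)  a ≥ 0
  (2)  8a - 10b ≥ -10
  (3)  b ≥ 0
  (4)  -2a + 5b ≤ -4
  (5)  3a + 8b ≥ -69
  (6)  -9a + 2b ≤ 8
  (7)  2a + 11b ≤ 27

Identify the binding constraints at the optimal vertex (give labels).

(3) and (4)

Vertices and W = -2a - 10b:
  (2, 0) → W = -4
  (27/2, 0) → W = -27
  (179/32, 23/16) → W = -409/16

The maximum is at (2, 0). Substituting into each constraint, equality holds for (3) and (4); the remaining constraints have slack.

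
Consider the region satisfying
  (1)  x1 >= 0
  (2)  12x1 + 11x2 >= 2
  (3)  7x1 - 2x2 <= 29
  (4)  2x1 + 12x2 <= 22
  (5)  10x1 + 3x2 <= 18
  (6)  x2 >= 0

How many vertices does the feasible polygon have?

Intersecting each pair of boundary lines and keeping only the points that satisfy every inequality leaves:
  (0, 2/11)
  (0, 11/6)
  (1/6, 0)
  (25/19, 92/57)
  (9/5, 0)

5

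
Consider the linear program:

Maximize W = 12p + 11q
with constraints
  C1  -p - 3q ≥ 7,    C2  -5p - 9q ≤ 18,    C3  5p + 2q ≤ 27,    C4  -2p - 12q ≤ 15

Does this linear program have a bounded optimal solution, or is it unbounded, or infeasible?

infeasible

The boundaries -p - 3q = 7 and -5p - 9q = 18 meet at (3/2, -17/6), but that point violates -2p - 12q ≤ 15. Every candidate vertex is excluded by some other constraint, so the feasible region is empty.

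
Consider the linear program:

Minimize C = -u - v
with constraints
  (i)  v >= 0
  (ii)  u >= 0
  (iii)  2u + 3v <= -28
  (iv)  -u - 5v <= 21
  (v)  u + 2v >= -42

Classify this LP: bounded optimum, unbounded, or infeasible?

infeasible

The boundaries v = 0 and u = 0 meet at (0, 0), but that point violates 2u + 3v ≤ -28. Every candidate vertex is excluded by some other constraint, so the feasible region is empty.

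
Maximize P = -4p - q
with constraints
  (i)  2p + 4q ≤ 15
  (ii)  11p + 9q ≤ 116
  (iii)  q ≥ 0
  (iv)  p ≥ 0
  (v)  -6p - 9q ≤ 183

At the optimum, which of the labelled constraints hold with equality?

Extreme points and P = -4p - q:
  (15/2, 0) → P = -30
  (0, 15/4) → P = -15/4
  (0, 0) → P = 0

The maximum is at (0, 0). Substituting into each constraint, equality holds for (iii) and (iv); the remaining constraints have slack.

(iii) and (iv)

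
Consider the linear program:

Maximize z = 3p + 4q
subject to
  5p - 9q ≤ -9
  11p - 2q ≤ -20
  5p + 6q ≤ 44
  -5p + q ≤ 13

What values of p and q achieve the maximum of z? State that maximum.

p = -34/35, q = 57/7, maximum z = 1038/35

Feasible corners and z = 3p + 4q:
  (-162/89, -1/89) → z = -490/89
  (-27/10, -1/2) → z = -101/10
  (-8/19, 146/19) → z = 560/19
  (-34/35, 57/7) → z = 1038/35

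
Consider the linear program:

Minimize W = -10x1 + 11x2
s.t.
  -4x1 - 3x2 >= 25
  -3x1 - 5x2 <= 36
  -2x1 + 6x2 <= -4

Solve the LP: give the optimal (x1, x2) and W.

x1 = -17/11, x2 = -69/11, minimum W = -589/11

The optimum lies where -4x1 - 3x2 = 25 and -3x1 - 5x2 = 36.
Solving simultaneously gives x1 = -17/11, x2 = -69/11.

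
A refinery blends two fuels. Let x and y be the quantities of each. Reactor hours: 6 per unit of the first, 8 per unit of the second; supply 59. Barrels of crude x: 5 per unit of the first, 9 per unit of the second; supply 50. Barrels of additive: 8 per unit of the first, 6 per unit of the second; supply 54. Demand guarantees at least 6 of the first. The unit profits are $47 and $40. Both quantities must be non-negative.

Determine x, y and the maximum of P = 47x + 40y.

The optimum lies where 8x + 6y = 54 and x = 6.
Solving simultaneously gives x = 6, y = 1.

x = 6, y = 1, maximum P = 322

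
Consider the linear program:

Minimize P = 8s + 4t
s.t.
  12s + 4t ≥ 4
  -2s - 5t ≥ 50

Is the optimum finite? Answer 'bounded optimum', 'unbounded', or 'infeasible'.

unbounded

From the feasible point (55/13, -152/13), moving in the direction (4, -12) keeps every constraint satisfied while P decreases without bound.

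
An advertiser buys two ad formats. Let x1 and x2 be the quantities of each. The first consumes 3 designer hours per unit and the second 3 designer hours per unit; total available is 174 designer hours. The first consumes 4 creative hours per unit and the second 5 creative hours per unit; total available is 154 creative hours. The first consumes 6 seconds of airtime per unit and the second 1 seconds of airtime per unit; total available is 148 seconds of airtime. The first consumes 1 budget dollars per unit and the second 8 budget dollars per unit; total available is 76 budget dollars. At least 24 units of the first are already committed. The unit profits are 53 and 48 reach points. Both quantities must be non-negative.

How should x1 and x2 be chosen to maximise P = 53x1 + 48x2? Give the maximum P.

x1 = 24, x2 = 4, maximum P = 1464

Corner points and P = 53x1 + 48x2:
  (74/3, 0) → P = 3922/3
  (24, 0) → P = 1272
  (24, 4) → P = 1464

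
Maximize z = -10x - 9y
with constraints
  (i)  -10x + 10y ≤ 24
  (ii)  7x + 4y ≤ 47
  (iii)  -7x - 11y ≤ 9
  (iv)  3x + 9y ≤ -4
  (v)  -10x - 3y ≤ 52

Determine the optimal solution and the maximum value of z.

Corner points and z = -10x - 9y:
  (79/7, -8) → z = -286/7
  (439/51, -169/51) → z = -2869/51
  (-37/30, -1/30) → z = 379/30

The binding constraints are -7x - 11y = 9 and 3x + 9y = -4.
Solving simultaneously gives x = -37/30, y = -1/30.

x = -37/30, y = -1/30, maximum z = 379/30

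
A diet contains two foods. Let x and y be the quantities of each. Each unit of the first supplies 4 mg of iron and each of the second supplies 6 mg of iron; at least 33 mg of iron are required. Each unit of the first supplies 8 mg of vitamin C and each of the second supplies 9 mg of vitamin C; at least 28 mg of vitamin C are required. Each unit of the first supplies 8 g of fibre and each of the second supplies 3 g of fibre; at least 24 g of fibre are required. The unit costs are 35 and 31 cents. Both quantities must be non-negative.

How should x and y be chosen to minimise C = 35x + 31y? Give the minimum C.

Feasible corners and C = 35x + 31y:
  (0, 8) → C = 248
  (33/4, 0) → C = 1155/4
  (5/4, 14/3) → C = 2261/12
The feasible region is unbounded (it extends along (0, 1), (1, 0)), but C strictly increases along every unbounded feasible direction, so there is no improving ray and the minimum is attained at a vertex.

The binding constraints are 4x + 6y = 33 and 8x + 3y = 24.
Solving simultaneously gives x = 5/4, y = 14/3.

x = 5/4, y = 14/3, minimum C = 2261/12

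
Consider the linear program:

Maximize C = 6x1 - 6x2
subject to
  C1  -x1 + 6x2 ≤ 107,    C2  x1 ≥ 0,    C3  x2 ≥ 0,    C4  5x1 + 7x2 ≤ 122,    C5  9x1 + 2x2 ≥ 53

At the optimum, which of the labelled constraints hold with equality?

Corner points and C = 6x1 - 6x2:
  (122/5, 0) → C = 732/5
  (53/9, 0) → C = 106/3
  (127/53, 833/53) → C = -4236/53

The maximum is at (122/5, 0). Substituting into each constraint, equality holds for C3 and C4; the remaining constraints have slack.

C3 and C4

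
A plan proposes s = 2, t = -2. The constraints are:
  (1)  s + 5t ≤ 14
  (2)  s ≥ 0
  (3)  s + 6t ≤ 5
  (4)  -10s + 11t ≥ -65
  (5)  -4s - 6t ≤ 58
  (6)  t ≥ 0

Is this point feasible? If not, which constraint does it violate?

not feasible — violates (6)

Constraint (6): t = -2, which is not ≥ 0. All other constraints are satisfied.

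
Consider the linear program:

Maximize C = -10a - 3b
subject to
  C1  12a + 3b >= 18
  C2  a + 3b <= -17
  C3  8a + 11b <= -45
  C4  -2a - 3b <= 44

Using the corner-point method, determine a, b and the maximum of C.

a = 31/5, b = -94/5, maximum C = -28/5

Vertices and C = -10a - 3b:
  (35/11, -74/11) → C = -128/11
  (31/5, -94/5) → C = -28/5
  (4, -7) → C = -19
  (349/2, -131) → C = -1352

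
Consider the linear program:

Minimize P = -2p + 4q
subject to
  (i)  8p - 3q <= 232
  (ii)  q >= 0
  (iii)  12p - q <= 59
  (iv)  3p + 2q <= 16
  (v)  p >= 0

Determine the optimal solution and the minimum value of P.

p = 59/12, q = 0, minimum P = -59/6

Feasible corners and P = -2p + 4q:
  (59/12, 0) → P = -59/6
  (0, 0) → P = 0
  (134/27, 5/9) → P = -208/27
  (0, 8) → P = 32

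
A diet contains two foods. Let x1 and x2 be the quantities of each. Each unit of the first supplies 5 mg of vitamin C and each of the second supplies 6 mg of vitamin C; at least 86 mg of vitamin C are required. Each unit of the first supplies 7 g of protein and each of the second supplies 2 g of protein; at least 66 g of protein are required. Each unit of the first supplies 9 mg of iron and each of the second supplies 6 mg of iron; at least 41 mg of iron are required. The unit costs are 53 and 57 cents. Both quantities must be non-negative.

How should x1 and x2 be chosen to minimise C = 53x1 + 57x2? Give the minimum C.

Corner points and C = 53x1 + 57x2:
  (0, 33) → C = 1881
  (86/5, 0) → C = 4558/5
  (7, 17/2) → C = 1711/2
The feasible region is unbounded (it extends along (0, 1), (1, 0)), but C strictly increases along every unbounded feasible direction, so there is no improving ray and the minimum is attained at a vertex.

x1 = 7, x2 = 17/2, minimum C = 1711/2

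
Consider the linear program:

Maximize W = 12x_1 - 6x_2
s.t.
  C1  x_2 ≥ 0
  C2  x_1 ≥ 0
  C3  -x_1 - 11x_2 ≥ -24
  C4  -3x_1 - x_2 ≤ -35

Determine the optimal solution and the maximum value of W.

Vertices and W = 12x_1 - 6x_2:
  (24, 0) → W = 288
  (35/3, 0) → W = 140
  (361/32, 37/32) → W = 2055/16

The optimum lies where x_2 = 0 and -x_1 - 11x_2 = -24.
Solving simultaneously gives x_1 = 24, x_2 = 0.

x_1 = 24, x_2 = 0, maximum W = 288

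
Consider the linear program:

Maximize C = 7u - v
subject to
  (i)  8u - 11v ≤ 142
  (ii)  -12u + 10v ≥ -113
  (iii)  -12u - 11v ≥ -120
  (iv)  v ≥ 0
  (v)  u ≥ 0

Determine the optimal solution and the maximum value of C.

u = 349/36, v = 1/3, maximum C = 2431/36

Extreme points and C = 7u - v:
  (349/36, 1/3) → C = 2431/36
  (113/12, 0) → C = 791/12
  (0, 120/11) → C = -120/11
  (0, 0) → C = 0

The binding constraints are -12u + 10v = -113 and -12u - 11v = -120.
Solving simultaneously gives u = 349/36, v = 1/3.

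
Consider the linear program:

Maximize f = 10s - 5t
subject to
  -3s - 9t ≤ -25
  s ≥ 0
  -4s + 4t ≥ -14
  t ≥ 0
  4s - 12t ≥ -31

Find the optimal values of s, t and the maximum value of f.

Corner points and f = 10s - 5t:
  (113/24, 29/24) → f = 985/24
  (7/24, 193/72) → f = -755/72
  (73/8, 45/8) → f = 505/8

The optimum lies where -4s + 4t = -14 and 4s - 12t = -31.
Solving simultaneously gives s = 73/8, t = 45/8.

s = 73/8, t = 45/8, maximum f = 505/8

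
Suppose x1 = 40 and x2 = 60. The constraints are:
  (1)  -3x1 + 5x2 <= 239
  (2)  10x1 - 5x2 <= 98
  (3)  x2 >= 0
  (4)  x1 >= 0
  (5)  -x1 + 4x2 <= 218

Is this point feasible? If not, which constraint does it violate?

Constraint (2): 10x1 - 5x2 = 100, which is not ≤ 98. All other constraints are satisfied.

not feasible — violates (2)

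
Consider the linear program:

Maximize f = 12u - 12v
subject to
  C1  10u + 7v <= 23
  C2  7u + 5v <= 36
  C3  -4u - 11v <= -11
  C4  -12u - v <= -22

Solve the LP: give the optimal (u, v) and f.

Corner points and f = 12u - 12v:
  (88/41, 9/41) → f = 948/41
  (131/74, 28/37) → f = 450/37
  (231/128, 11/32) → f = 561/32

The binding constraints are 10u + 7v = 23 and -4u - 11v = -11.
Solving simultaneously gives u = 88/41, v = 9/41.

u = 88/41, v = 9/41, maximum f = 948/41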